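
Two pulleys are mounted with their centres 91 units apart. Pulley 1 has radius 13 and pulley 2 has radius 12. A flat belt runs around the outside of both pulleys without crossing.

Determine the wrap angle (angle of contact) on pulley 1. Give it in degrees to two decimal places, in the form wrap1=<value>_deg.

wrap1=181.26_deg

open belt: β = asin((r2−r1)/C) = asin(-1/91) = -0.6296°
wrap1 = π − 2β = 181.2593°
wrap2 = π + 2β = 178.7407°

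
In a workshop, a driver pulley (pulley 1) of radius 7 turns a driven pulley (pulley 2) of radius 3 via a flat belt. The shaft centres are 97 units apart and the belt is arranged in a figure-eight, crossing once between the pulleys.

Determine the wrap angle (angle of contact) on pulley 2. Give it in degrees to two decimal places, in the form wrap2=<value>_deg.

wrap2=191.83_deg

crossed belt: β = asin((r1+r2)/C) = asin(10/97) = 5.9173°
wrap1 = wrap2 = π + 2β = 191.8346°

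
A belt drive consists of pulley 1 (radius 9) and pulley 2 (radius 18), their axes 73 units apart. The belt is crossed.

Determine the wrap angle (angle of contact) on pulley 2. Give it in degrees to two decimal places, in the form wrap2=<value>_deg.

wrap2=223.41_deg

crossed belt: β = asin((r1+r2)/C) = asin(27/73) = 21.7072°
wrap1 = wrap2 = π + 2β = 223.4143°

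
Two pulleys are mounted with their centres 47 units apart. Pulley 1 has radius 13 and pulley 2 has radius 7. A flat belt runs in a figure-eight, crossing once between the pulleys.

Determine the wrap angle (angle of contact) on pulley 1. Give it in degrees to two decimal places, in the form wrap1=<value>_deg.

wrap1=230.37_deg

crossed belt: β = asin((r1+r2)/C) = asin(20/47) = 25.1843°
wrap1 = wrap2 = π + 2β = 230.3687°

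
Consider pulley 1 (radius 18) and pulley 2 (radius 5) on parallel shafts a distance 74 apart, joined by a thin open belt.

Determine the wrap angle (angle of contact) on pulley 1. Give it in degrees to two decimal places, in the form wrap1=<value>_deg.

open belt: β = asin((r2−r1)/C) = asin(-13/74) = -10.1180°
wrap1 = π − 2β = 200.2360°
wrap2 = π + 2β = 159.7640°

wrap1=200.24_deg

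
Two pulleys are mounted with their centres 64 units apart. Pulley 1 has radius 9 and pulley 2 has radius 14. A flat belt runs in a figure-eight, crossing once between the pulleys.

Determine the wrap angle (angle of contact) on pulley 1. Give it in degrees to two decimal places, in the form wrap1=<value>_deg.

wrap1=222.12_deg

crossed belt: β = asin((r1+r2)/C) = asin(23/64) = 21.0618°
wrap1 = wrap2 = π + 2β = 222.1236°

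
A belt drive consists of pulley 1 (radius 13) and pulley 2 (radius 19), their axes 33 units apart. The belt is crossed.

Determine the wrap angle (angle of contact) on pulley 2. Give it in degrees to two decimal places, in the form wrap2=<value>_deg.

crossed belt: β = asin((r1+r2)/C) = asin(32/33) = 75.8589°
wrap1 = wrap2 = π + 2β = 331.7178°

wrap2=331.72_deg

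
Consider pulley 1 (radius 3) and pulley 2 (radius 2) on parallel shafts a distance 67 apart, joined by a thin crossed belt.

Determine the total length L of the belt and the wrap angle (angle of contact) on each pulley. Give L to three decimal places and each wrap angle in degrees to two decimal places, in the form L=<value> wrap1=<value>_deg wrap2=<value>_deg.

crossed belt: β = asin((r1+r2)/C) = asin(5/67) = 4.2798°
wrap1 = wrap2 = π + 2β = 188.5596°
tangent length = C·cosβ = 66.8132
L = (r1+r2)·wrap + 2·C·cosβ = 5·3.2910 + 2·66.8132 = 150.0813

L=150.081 wrap1=188.56_deg wrap2=188.56_deg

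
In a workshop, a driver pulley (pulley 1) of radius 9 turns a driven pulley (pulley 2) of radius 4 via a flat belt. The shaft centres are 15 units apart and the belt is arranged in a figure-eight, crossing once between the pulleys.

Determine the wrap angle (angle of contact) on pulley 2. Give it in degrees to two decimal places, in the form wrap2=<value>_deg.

crossed belt: β = asin((r1+r2)/C) = asin(13/15) = 60.0736°
wrap1 = wrap2 = π + 2β = 300.1471°

wrap2=300.15_deg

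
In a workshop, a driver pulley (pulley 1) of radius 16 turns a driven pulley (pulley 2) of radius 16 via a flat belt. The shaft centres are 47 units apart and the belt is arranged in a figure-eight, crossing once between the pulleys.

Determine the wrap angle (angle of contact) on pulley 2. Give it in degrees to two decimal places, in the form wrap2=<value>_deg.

wrap2=265.82_deg

crossed belt: β = asin((r1+r2)/C) = asin(32/47) = 42.9102°
wrap1 = wrap2 = π + 2β = 265.8204°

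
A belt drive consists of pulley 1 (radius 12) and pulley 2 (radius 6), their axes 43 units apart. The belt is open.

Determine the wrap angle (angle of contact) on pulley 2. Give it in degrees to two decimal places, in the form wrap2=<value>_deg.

open belt: β = asin((r2−r1)/C) = asin(-6/43) = -8.0209°
wrap1 = π − 2β = 196.0419°
wrap2 = π + 2β = 163.9581°

wrap2=163.96_deg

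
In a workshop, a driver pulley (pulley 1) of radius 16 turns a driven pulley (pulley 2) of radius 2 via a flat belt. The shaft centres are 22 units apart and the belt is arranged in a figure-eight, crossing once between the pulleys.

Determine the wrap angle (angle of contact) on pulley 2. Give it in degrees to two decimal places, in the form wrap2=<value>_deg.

crossed belt: β = asin((r1+r2)/C) = asin(18/22) = 54.9032°
wrap1 = wrap2 = π + 2β = 289.8064°

wrap2=289.81_deg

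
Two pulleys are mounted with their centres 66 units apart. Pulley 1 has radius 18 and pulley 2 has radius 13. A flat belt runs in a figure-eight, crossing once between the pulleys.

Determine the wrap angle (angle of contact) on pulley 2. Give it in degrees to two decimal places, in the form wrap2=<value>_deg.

crossed belt: β = asin((r1+r2)/C) = asin(31/66) = 28.0146°
wrap1 = wrap2 = π + 2β = 236.0293°

wrap2=236.03_deg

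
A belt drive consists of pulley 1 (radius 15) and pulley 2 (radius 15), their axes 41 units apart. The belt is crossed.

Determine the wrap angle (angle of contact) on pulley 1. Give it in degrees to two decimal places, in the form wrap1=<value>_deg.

wrap1=274.06_deg

crossed belt: β = asin((r1+r2)/C) = asin(30/41) = 47.0297°
wrap1 = wrap2 = π + 2β = 274.0594°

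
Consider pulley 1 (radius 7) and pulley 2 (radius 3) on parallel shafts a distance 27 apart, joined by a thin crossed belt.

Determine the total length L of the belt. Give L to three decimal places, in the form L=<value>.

L=89.164

crossed belt: β = asin((r1+r2)/C) = asin(10/27) = 21.7385°
wrap1 = wrap2 = π + 2β = 223.4769°
tangent length = C·cosβ = 25.0799
L = (r1+r2)·wrap + 2·C·cosβ = 10·3.9004 + 2·25.0799 = 89.1638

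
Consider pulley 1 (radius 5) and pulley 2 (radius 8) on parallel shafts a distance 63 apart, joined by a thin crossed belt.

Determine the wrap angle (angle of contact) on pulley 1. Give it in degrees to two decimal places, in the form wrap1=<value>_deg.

wrap1=203.82_deg

crossed belt: β = asin((r1+r2)/C) = asin(13/63) = 11.9085°
wrap1 = wrap2 = π + 2β = 203.8170°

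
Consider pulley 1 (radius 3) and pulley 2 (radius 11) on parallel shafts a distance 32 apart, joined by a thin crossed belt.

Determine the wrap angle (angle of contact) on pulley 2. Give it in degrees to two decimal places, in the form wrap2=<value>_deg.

wrap2=231.89_deg

crossed belt: β = asin((r1+r2)/C) = asin(14/32) = 25.9445°
wrap1 = wrap2 = π + 2β = 231.8890°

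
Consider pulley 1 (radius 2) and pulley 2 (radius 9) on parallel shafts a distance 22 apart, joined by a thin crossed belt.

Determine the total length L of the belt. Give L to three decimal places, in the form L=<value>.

crossed belt: β = asin((r1+r2)/C) = asin(11/22) = 30.0000°
wrap1 = wrap2 = π + 2β = 240.0000°
tangent length = C·cosβ = 19.0526
L = (r1+r2)·wrap + 2·C·cosβ = 11·4.1888 + 2·19.0526 = 84.1818

L=84.182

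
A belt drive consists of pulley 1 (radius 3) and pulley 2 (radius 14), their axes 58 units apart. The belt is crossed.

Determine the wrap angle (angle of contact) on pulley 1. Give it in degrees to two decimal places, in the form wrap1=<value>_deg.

wrap1=214.09_deg

crossed belt: β = asin((r1+r2)/C) = asin(17/58) = 17.0438°
wrap1 = wrap2 = π + 2β = 214.0877°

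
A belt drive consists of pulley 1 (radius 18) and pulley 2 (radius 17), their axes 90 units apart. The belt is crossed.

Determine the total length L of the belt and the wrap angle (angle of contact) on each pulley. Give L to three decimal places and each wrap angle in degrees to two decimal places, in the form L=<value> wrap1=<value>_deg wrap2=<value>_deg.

L=303.747 wrap1=225.77_deg wrap2=225.77_deg

crossed belt: β = asin((r1+r2)/C) = asin(35/90) = 22.8854°
wrap1 = wrap2 = π + 2β = 225.7708°
tangent length = C·cosβ = 82.9156
L = (r1+r2)·wrap + 2·C·cosβ = 35·3.9404 + 2·82.9156 = 303.7467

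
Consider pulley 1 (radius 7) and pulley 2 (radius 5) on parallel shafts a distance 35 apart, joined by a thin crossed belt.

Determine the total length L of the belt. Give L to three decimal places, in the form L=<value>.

crossed belt: β = asin((r1+r2)/C) = asin(12/35) = 20.0510°
wrap1 = wrap2 = π + 2β = 220.1021°
tangent length = C·cosβ = 32.8786
L = (r1+r2)·wrap + 2·C·cosβ = 12·3.8415 + 2·32.8786 = 111.8552

L=111.855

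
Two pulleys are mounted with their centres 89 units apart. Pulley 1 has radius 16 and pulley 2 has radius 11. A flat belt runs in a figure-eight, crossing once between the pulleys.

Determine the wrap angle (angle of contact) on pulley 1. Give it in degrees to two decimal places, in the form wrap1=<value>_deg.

wrap1=215.32_deg

crossed belt: β = asin((r1+r2)/C) = asin(27/89) = 17.6602°
wrap1 = wrap2 = π + 2β = 215.3203°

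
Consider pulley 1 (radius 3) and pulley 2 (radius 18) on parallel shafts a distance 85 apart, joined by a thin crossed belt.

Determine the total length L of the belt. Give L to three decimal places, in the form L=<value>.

crossed belt: β = asin((r1+r2)/C) = asin(21/85) = 14.3035°
wrap1 = wrap2 = π + 2β = 208.6071°
tangent length = C·cosβ = 82.3650
L = (r1+r2)·wrap + 2·C·cosβ = 21·3.6409 + 2·82.3650 = 241.1886

L=241.189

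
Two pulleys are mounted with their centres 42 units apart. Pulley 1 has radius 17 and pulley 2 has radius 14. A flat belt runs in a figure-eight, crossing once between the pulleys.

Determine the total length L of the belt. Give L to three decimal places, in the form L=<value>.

L=205.539

crossed belt: β = asin((r1+r2)/C) = asin(31/42) = 47.5694°
wrap1 = wrap2 = π + 2β = 275.1388°
tangent length = C·cosβ = 28.3373
L = (r1+r2)·wrap + 2·C·cosβ = 31·4.8021 + 2·28.3373 = 205.5389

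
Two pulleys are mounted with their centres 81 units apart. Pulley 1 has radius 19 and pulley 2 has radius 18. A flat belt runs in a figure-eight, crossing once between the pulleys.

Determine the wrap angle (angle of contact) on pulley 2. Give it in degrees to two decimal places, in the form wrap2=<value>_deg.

crossed belt: β = asin((r1+r2)/C) = asin(37/81) = 27.1802°
wrap1 = wrap2 = π + 2β = 234.3603°

wrap2=234.36_deg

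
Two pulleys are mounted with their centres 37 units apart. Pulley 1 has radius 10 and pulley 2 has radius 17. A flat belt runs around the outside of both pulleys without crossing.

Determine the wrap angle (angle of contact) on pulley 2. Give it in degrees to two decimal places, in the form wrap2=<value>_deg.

wrap2=201.81_deg

open belt: β = asin((r2−r1)/C) = asin(7/37) = 10.9055°
wrap1 = π − 2β = 158.1891°
wrap2 = π + 2β = 201.8109°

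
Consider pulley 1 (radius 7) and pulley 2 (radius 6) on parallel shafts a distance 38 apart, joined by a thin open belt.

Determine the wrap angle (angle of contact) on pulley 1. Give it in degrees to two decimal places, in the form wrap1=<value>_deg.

wrap1=183.02_deg

open belt: β = asin((r2−r1)/C) = asin(-1/38) = -1.5080°
wrap1 = π − 2β = 183.0159°
wrap2 = π + 2β = 176.9841°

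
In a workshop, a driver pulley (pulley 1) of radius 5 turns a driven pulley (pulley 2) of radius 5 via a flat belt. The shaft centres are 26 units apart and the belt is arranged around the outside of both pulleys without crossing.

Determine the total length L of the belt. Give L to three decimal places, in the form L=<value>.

L=83.416

open belt: β = asin((r2−r1)/C) = asin(0/26) = 0.0000°
wrap1 = π − 2β = 180.0000°
wrap2 = π + 2β = 180.0000°
tangent length = C·cosβ = 26.0000
L = r1·wrap1 + r2·wrap2 + 2·C·cosβ = 5·3.1416 + 5·3.1416 + 2·26.0000 = 83.4159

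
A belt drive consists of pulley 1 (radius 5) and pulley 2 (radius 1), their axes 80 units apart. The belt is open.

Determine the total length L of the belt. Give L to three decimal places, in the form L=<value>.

open belt: β = asin((r2−r1)/C) = asin(-4/80) = -2.8660°
wrap1 = π − 2β = 185.7320°
wrap2 = π + 2β = 174.2680°
tangent length = C·cosβ = 79.8999
L = r1·wrap1 + r2·wrap2 + 2·C·cosβ = 5·3.2416 + 1·3.0416 + 2·79.8999 = 179.0496

L=179.050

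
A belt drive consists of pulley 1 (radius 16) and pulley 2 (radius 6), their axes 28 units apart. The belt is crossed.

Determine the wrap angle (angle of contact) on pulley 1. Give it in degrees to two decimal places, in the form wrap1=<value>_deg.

wrap1=283.57_deg

crossed belt: β = asin((r1+r2)/C) = asin(22/28) = 51.7868°
wrap1 = wrap2 = π + 2β = 283.5736°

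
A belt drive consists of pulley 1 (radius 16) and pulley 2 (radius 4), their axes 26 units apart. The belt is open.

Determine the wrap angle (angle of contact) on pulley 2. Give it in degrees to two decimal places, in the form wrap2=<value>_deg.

open belt: β = asin((r2−r1)/C) = asin(-12/26) = -27.4864°
wrap1 = π − 2β = 234.9729°
wrap2 = π + 2β = 125.0271°

wrap2=125.03_deg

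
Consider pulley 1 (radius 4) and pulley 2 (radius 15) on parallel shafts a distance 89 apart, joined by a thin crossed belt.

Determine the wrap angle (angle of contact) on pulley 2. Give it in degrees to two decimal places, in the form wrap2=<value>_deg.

wrap2=204.65_deg

crossed belt: β = asin((r1+r2)/C) = asin(19/89) = 12.3266°
wrap1 = wrap2 = π + 2β = 204.6531°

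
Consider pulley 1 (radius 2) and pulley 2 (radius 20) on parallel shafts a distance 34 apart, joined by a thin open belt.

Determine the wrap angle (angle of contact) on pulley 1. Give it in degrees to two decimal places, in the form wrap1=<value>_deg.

wrap1=116.07_deg

open belt: β = asin((r2−r1)/C) = asin(18/34) = 31.9657°
wrap1 = π − 2β = 116.0686°
wrap2 = π + 2β = 243.9314°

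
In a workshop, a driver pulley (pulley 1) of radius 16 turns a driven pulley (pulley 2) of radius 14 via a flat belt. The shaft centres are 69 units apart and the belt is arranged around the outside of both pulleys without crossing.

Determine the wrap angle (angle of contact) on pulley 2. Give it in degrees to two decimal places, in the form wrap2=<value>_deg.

wrap2=176.68_deg

open belt: β = asin((r2−r1)/C) = asin(-2/69) = -1.6610°
wrap1 = π − 2β = 183.3220°
wrap2 = π + 2β = 176.6780°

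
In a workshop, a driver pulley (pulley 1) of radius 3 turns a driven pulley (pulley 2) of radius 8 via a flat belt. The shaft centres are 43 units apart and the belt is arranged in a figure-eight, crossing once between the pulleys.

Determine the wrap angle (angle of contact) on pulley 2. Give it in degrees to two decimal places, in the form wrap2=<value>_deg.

crossed belt: β = asin((r1+r2)/C) = asin(11/43) = 14.8218°
wrap1 = wrap2 = π + 2β = 209.6436°

wrap2=209.64_deg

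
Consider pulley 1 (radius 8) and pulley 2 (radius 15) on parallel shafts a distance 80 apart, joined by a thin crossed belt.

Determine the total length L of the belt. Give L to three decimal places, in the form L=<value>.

L=238.916

crossed belt: β = asin((r1+r2)/C) = asin(23/80) = 16.7083°
wrap1 = wrap2 = π + 2β = 213.4167°
tangent length = C·cosβ = 76.6225
L = (r1+r2)·wrap + 2·C·cosβ = 23·3.7248 + 2·76.6225 = 238.9159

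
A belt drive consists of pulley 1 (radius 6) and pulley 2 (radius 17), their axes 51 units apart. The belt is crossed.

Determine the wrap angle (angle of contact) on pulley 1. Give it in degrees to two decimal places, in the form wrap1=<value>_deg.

wrap1=233.61_deg

crossed belt: β = asin((r1+r2)/C) = asin(23/51) = 26.8066°
wrap1 = wrap2 = π + 2β = 233.6132°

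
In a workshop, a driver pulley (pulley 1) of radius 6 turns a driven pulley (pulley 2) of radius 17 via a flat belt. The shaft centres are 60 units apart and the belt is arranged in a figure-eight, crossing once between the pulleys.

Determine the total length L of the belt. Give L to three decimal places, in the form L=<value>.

crossed belt: β = asin((r1+r2)/C) = asin(23/60) = 22.5403°
wrap1 = wrap2 = π + 2β = 225.0806°
tangent length = C·cosβ = 55.4166
L = (r1+r2)·wrap + 2·C·cosβ = 23·3.9284 + 2·55.4166 = 201.1864

L=201.186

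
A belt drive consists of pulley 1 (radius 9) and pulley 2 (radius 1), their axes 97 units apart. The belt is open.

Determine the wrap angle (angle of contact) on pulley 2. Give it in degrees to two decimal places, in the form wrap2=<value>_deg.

wrap2=170.54_deg

open belt: β = asin((r2−r1)/C) = asin(-8/97) = -4.7308°
wrap1 = π − 2β = 189.4616°
wrap2 = π + 2β = 170.5384°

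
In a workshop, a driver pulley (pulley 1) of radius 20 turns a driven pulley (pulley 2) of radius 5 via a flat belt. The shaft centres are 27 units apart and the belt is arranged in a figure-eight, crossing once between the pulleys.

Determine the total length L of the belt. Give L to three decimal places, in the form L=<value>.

crossed belt: β = asin((r1+r2)/C) = asin(25/27) = 67.8084°
wrap1 = wrap2 = π + 2β = 315.6168°
tangent length = C·cosβ = 10.1980
L = (r1+r2)·wrap + 2·C·cosβ = 25·5.5086 + 2·10.1980 = 158.1099

L=158.110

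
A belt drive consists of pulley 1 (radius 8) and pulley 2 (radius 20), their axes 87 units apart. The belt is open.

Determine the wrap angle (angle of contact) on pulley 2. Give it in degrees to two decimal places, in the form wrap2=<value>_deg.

open belt: β = asin((r2−r1)/C) = asin(12/87) = 7.9281°
wrap1 = π − 2β = 164.1437°
wrap2 = π + 2β = 195.8563°

wrap2=195.86_deg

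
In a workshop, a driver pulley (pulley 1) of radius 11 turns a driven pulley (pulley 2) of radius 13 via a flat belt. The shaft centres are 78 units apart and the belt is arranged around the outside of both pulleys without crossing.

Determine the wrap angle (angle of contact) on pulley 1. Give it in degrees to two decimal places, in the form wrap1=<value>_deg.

wrap1=177.06_deg

open belt: β = asin((r2−r1)/C) = asin(2/78) = 1.4693°
wrap1 = π − 2β = 177.0614°
wrap2 = π + 2β = 182.9386°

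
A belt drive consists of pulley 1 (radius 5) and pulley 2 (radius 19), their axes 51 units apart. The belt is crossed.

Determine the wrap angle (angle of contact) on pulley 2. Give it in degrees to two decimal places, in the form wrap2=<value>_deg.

wrap2=236.14_deg

crossed belt: β = asin((r1+r2)/C) = asin(24/51) = 28.0725°
wrap1 = wrap2 = π + 2β = 236.1450°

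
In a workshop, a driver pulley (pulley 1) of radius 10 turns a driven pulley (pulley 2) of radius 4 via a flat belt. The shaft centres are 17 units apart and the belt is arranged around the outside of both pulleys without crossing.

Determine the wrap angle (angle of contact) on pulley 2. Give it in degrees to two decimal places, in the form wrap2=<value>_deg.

wrap2=138.67_deg

open belt: β = asin((r2−r1)/C) = asin(-6/17) = -20.6673°
wrap1 = π − 2β = 221.3346°
wrap2 = π + 2β = 138.6654°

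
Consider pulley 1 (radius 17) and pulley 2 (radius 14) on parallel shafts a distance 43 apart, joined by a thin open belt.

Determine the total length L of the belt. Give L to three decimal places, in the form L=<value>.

L=183.599

open belt: β = asin((r2−r1)/C) = asin(-3/43) = -4.0006°
wrap1 = π − 2β = 188.0013°
wrap2 = π + 2β = 171.9987°
tangent length = C·cosβ = 42.8952
L = r1·wrap1 + r2·wrap2 + 2·C·cosβ = 17·3.2812 + 14·3.0019 + 2·42.8952 = 183.5988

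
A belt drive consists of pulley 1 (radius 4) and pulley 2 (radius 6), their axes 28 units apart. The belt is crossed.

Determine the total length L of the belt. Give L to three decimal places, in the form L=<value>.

crossed belt: β = asin((r1+r2)/C) = asin(10/28) = 20.9248°
wrap1 = wrap2 = π + 2β = 221.8497°
tangent length = C·cosβ = 26.1534
L = (r1+r2)·wrap + 2·C·cosβ = 10·3.8720 + 2·26.1534 = 91.0269

L=91.027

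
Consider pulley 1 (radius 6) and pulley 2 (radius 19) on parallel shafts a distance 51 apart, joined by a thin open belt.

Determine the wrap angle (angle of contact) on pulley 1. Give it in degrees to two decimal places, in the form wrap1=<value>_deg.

wrap1=150.46_deg

open belt: β = asin((r2−r1)/C) = asin(13/51) = 14.7678°
wrap1 = π − 2β = 150.4644°
wrap2 = π + 2β = 209.5356°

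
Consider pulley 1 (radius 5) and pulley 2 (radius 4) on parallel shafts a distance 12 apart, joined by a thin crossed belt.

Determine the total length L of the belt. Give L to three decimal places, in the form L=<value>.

crossed belt: β = asin((r1+r2)/C) = asin(9/12) = 48.5904°
wrap1 = wrap2 = π + 2β = 277.1808°
tangent length = C·cosβ = 7.9373
L = (r1+r2)·wrap + 2·C·cosβ = 9·4.8377 + 2·7.9373 = 59.4140

L=59.414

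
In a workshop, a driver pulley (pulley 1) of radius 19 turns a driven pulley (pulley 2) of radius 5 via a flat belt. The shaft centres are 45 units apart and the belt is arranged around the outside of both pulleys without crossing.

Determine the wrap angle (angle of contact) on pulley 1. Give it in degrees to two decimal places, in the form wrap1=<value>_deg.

open belt: β = asin((r2−r1)/C) = asin(-14/45) = -18.1262°
wrap1 = π − 2β = 216.2524°
wrap2 = π + 2β = 143.7476°

wrap1=216.25_deg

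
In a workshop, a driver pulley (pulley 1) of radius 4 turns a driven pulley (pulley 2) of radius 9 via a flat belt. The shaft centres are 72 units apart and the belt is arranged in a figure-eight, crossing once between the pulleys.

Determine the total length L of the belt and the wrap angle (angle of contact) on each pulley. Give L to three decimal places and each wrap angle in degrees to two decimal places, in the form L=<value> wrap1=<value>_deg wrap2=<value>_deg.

L=187.194 wrap1=200.80_deg wrap2=200.80_deg

crossed belt: β = asin((r1+r2)/C) = asin(13/72) = 10.4021°
wrap1 = wrap2 = π + 2β = 200.8042°
tangent length = C·cosβ = 70.8167
L = (r1+r2)·wrap + 2·C·cosβ = 13·3.5047 + 2·70.8167 = 187.1944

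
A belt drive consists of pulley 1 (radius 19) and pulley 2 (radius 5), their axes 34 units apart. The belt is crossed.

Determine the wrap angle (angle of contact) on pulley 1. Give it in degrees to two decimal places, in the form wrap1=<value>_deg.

wrap1=269.80_deg

crossed belt: β = asin((r1+r2)/C) = asin(24/34) = 44.9009°
wrap1 = wrap2 = π + 2β = 269.8017°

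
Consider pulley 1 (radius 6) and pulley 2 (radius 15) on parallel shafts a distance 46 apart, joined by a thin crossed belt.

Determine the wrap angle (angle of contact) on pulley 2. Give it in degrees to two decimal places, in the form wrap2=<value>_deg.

wrap2=234.33_deg

crossed belt: β = asin((r1+r2)/C) = asin(21/46) = 27.1629°
wrap1 = wrap2 = π + 2β = 234.3258°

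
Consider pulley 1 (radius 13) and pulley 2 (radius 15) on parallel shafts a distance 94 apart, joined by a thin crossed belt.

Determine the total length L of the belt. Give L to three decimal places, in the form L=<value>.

crossed belt: β = asin((r1+r2)/C) = asin(28/94) = 17.3299°
wrap1 = wrap2 = π + 2β = 214.6597°
tangent length = C·cosβ = 89.7329
L = (r1+r2)·wrap + 2·C·cosβ = 28·3.7465 + 2·89.7329 = 284.3684

L=284.368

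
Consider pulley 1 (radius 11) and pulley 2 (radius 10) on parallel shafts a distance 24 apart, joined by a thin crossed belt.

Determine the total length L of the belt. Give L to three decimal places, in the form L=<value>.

crossed belt: β = asin((r1+r2)/C) = asin(21/24) = 61.0450°
wrap1 = wrap2 = π + 2β = 302.0900°
tangent length = C·cosβ = 11.6190
L = (r1+r2)·wrap + 2·C·cosβ = 21·5.2725 + 2·11.6190 = 133.9597

L=133.960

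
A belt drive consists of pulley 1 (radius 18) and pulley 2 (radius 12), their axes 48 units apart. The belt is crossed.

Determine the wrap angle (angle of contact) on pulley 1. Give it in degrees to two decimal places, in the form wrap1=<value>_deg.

crossed belt: β = asin((r1+r2)/C) = asin(30/48) = 38.6822°
wrap1 = wrap2 = π + 2β = 257.3644°

wrap1=257.36_deg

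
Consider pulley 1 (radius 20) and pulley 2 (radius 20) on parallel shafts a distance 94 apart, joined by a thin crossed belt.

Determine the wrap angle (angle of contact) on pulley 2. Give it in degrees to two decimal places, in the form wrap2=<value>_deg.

wrap2=230.37_deg

crossed belt: β = asin((r1+r2)/C) = asin(40/94) = 25.1843°
wrap1 = wrap2 = π + 2β = 230.3687°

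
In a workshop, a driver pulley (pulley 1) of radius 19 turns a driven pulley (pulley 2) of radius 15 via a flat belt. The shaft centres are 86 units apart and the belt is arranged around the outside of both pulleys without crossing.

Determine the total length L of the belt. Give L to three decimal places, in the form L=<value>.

open belt: β = asin((r2−r1)/C) = asin(-4/86) = -2.6659°
wrap1 = π − 2β = 185.3318°
wrap2 = π + 2β = 174.6682°
tangent length = C·cosβ = 85.9069
L = r1·wrap1 + r2·wrap2 + 2·C·cosβ = 19·3.2346 + 15·3.0485 + 2·85.9069 = 279.0002

L=279.000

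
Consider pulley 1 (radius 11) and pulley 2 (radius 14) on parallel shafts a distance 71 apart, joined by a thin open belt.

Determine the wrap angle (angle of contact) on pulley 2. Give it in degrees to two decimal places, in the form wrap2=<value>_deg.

wrap2=184.84_deg

open belt: β = asin((r2−r1)/C) = asin(3/71) = 2.4217°
wrap1 = π − 2β = 175.1567°
wrap2 = π + 2β = 184.8433°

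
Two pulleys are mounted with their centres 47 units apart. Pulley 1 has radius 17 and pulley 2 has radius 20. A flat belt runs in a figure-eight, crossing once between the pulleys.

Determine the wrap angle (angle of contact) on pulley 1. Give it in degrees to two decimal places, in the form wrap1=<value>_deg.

wrap1=283.86_deg

crossed belt: β = asin((r1+r2)/C) = asin(37/47) = 51.9278°
wrap1 = wrap2 = π + 2β = 283.8555°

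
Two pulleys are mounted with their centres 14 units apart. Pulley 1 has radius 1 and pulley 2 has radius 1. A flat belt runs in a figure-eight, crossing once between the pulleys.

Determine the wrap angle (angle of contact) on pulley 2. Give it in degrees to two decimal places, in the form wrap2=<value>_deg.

crossed belt: β = asin((r1+r2)/C) = asin(2/14) = 8.2132°
wrap1 = wrap2 = π + 2β = 196.4264°

wrap2=196.43_deg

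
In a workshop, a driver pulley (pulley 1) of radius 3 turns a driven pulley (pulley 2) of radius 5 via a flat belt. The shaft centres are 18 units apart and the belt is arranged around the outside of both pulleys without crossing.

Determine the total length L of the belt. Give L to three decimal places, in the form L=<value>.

open belt: β = asin((r2−r1)/C) = asin(2/18) = 6.3794°
wrap1 = π − 2β = 167.2413°
wrap2 = π + 2β = 192.7587°
tangent length = C·cosβ = 17.8885
L = r1·wrap1 + r2·wrap2 + 2·C·cosβ = 3·2.9189 + 5·3.3643 + 2·17.8885 = 61.3552

L=61.355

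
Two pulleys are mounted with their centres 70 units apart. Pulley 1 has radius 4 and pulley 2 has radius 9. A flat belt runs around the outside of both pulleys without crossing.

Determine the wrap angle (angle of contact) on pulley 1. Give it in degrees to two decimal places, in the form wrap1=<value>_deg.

wrap1=171.81_deg

open belt: β = asin((r2−r1)/C) = asin(5/70) = 4.0960°
wrap1 = π − 2β = 171.8079°
wrap2 = π + 2β = 188.1921°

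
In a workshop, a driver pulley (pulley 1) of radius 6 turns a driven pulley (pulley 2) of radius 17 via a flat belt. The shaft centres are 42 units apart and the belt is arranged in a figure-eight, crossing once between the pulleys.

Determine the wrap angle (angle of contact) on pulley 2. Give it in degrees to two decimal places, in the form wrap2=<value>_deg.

wrap2=246.41_deg

crossed belt: β = asin((r1+r2)/C) = asin(23/42) = 33.2038°
wrap1 = wrap2 = π + 2β = 246.4076°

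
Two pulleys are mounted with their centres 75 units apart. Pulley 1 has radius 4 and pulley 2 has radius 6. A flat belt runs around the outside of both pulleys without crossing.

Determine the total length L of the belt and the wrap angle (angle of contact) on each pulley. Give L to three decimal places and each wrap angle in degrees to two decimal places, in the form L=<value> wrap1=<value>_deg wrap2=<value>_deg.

L=181.469 wrap1=176.94_deg wrap2=183.06_deg

open belt: β = asin((r2−r1)/C) = asin(2/75) = 1.5281°
wrap1 = π − 2β = 176.9439°
wrap2 = π + 2β = 183.0561°
tangent length = C·cosβ = 74.9733
L = r1·wrap1 + r2·wrap2 + 2·C·cosβ = 4·3.0883 + 6·3.1949 + 2·74.9733 = 181.4693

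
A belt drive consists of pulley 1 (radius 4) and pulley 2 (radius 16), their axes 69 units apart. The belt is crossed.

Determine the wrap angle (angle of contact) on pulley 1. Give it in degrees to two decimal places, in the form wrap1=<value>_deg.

wrap1=213.70_deg

crossed belt: β = asin((r1+r2)/C) = asin(20/69) = 16.8493°
wrap1 = wrap2 = π + 2β = 213.6986°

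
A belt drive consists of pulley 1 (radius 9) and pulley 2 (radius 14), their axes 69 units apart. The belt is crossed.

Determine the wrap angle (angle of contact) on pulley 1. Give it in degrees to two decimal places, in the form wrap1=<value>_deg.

wrap1=218.94_deg

crossed belt: β = asin((r1+r2)/C) = asin(23/69) = 19.4712°
wrap1 = wrap2 = π + 2β = 218.9424°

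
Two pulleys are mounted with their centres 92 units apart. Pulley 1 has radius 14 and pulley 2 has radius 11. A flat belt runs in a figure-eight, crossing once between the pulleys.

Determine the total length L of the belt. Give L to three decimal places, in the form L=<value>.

crossed belt: β = asin((r1+r2)/C) = asin(25/92) = 15.7678°
wrap1 = wrap2 = π + 2β = 211.5356°
tangent length = C·cosβ = 88.5381
L = (r1+r2)·wrap + 2·C·cosβ = 25·3.6920 + 2·88.5381 = 269.3761

L=269.376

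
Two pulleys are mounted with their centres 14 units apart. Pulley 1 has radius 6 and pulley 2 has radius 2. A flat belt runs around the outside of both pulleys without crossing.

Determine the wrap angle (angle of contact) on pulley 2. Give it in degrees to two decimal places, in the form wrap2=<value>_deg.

wrap2=146.80_deg

open belt: β = asin((r2−r1)/C) = asin(-4/14) = -16.6015°
wrap1 = π − 2β = 213.2031°
wrap2 = π + 2β = 146.7969°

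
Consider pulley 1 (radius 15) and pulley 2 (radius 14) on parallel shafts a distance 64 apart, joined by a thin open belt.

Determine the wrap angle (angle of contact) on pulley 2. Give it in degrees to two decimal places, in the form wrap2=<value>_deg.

wrap2=178.21_deg

open belt: β = asin((r2−r1)/C) = asin(-1/64) = -0.8953°
wrap1 = π − 2β = 181.7906°
wrap2 = π + 2β = 178.2094°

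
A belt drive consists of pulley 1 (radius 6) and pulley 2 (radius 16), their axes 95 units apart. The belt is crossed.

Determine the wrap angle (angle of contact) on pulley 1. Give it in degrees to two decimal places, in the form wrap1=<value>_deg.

crossed belt: β = asin((r1+r2)/C) = asin(22/95) = 13.3900°
wrap1 = wrap2 = π + 2β = 206.7801°

wrap1=206.78_deg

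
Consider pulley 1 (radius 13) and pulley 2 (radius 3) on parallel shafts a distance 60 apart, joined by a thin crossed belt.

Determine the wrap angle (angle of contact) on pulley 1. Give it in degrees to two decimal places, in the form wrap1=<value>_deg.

crossed belt: β = asin((r1+r2)/C) = asin(16/60) = 15.4660°
wrap1 = wrap2 = π + 2β = 210.9320°

wrap1=210.93_deg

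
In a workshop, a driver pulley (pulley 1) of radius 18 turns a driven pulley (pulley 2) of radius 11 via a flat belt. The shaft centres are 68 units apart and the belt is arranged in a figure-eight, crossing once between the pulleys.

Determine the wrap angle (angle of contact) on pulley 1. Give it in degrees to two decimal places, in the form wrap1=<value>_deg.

crossed belt: β = asin((r1+r2)/C) = asin(29/68) = 25.2438°
wrap1 = wrap2 = π + 2β = 230.4876°

wrap1=230.49_deg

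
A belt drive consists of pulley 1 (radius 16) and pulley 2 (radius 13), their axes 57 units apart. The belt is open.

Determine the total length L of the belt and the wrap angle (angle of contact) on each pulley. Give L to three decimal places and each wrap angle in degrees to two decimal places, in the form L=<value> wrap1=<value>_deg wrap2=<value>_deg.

L=205.264 wrap1=186.03_deg wrap2=173.97_deg

open belt: β = asin((r2−r1)/C) = asin(-3/57) = -3.0170°
wrap1 = π − 2β = 186.0339°
wrap2 = π + 2β = 173.9661°
tangent length = C·cosβ = 56.9210
L = r1·wrap1 + r2·wrap2 + 2·C·cosβ = 16·3.2469 + 13·3.0363 + 2·56.9210 = 205.2641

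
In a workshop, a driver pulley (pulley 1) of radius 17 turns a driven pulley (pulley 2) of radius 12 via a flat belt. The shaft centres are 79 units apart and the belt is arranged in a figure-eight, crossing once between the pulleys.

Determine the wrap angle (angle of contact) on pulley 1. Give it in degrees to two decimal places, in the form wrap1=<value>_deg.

crossed belt: β = asin((r1+r2)/C) = asin(29/79) = 21.5362°
wrap1 = wrap2 = π + 2β = 223.0724°

wrap1=223.07_deg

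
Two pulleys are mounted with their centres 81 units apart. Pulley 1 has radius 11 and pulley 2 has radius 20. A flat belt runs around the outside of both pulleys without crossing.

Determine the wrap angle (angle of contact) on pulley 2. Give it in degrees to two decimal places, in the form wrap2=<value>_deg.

wrap2=192.76_deg

open belt: β = asin((r2−r1)/C) = asin(9/81) = 6.3794°
wrap1 = π − 2β = 167.2413°
wrap2 = π + 2β = 192.7587°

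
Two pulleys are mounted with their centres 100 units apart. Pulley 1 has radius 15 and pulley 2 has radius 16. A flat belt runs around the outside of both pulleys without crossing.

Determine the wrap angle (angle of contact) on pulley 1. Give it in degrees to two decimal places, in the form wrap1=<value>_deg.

open belt: β = asin((r2−r1)/C) = asin(1/100) = 0.5730°
wrap1 = π − 2β = 178.8541°
wrap2 = π + 2β = 181.1459°

wrap1=178.85_deg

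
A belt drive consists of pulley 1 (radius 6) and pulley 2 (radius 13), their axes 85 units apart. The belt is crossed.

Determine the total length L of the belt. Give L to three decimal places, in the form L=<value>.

crossed belt: β = asin((r1+r2)/C) = asin(19/85) = 12.9164°
wrap1 = wrap2 = π + 2β = 205.8328°
tangent length = C·cosβ = 82.8493
L = (r1+r2)·wrap + 2·C·cosβ = 19·3.5925 + 2·82.8493 = 233.9553

L=233.955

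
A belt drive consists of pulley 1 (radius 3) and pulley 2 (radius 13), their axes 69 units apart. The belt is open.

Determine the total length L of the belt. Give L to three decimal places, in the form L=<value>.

L=189.717

open belt: β = asin((r2−r1)/C) = asin(10/69) = 8.3331°
wrap1 = π − 2β = 163.3338°
wrap2 = π + 2β = 196.6662°
tangent length = C·cosβ = 68.2715
L = r1·wrap1 + r2·wrap2 + 2·C·cosβ = 3·2.8507 + 13·3.4325 + 2·68.2715 = 189.7173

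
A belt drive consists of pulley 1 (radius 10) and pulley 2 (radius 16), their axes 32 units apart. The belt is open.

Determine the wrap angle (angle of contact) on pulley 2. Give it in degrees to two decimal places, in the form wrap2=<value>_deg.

wrap2=201.61_deg

open belt: β = asin((r2−r1)/C) = asin(6/32) = 10.8069°
wrap1 = π − 2β = 158.3862°
wrap2 = π + 2β = 201.6138°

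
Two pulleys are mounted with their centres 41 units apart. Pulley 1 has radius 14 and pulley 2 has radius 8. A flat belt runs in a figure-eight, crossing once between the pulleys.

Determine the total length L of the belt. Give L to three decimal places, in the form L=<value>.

crossed belt: β = asin((r1+r2)/C) = asin(22/41) = 32.4515°
wrap1 = wrap2 = π + 2β = 244.9030°
tangent length = C·cosβ = 34.5977
L = (r1+r2)·wrap + 2·C·cosβ = 22·4.2744 + 2·34.5977 = 163.2314

L=163.231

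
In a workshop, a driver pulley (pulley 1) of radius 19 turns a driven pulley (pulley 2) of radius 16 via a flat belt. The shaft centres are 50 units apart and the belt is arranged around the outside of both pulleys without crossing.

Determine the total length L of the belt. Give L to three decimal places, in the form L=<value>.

L=210.136

open belt: β = asin((r2−r1)/C) = asin(-3/50) = -3.4398°
wrap1 = π − 2β = 186.8796°
wrap2 = π + 2β = 173.1204°
tangent length = C·cosβ = 49.9099
L = r1·wrap1 + r2·wrap2 + 2·C·cosβ = 19·3.2617 + 16·3.0215 + 2·49.9099 = 210.1358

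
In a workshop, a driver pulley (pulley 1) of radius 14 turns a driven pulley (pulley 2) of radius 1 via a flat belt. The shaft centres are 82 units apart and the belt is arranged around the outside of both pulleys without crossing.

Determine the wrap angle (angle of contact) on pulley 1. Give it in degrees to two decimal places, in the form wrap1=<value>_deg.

wrap1=198.24_deg

open belt: β = asin((r2−r1)/C) = asin(-13/82) = -9.1220°
wrap1 = π − 2β = 198.2439°
wrap2 = π + 2β = 161.7561°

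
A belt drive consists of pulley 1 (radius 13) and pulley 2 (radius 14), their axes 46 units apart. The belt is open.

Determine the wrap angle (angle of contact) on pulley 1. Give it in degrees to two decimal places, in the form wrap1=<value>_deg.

wrap1=177.51_deg

open belt: β = asin((r2−r1)/C) = asin(1/46) = 1.2457°
wrap1 = π − 2β = 177.5087°
wrap2 = π + 2β = 182.4913°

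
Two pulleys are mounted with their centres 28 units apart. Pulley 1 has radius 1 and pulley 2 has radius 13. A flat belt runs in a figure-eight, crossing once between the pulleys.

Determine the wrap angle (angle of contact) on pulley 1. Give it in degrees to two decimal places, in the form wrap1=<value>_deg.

wrap1=240.00_deg

crossed belt: β = asin((r1+r2)/C) = asin(14/28) = 30.0000°
wrap1 = wrap2 = π + 2β = 240.0000°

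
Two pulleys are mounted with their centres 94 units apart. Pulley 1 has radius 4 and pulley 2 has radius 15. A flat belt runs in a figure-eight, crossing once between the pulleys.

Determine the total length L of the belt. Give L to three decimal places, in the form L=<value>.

L=251.544

crossed belt: β = asin((r1+r2)/C) = asin(19/94) = 11.6614°
wrap1 = wrap2 = π + 2β = 203.3228°
tangent length = C·cosβ = 92.0598
L = (r1+r2)·wrap + 2·C·cosβ = 19·3.5487 + 2·92.0598 = 251.5439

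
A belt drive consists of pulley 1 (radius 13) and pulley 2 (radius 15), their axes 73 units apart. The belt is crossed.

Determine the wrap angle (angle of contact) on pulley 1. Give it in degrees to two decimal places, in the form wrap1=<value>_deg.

wrap1=225.11_deg

crossed belt: β = asin((r1+r2)/C) = asin(28/73) = 22.5545°
wrap1 = wrap2 = π + 2β = 225.1089°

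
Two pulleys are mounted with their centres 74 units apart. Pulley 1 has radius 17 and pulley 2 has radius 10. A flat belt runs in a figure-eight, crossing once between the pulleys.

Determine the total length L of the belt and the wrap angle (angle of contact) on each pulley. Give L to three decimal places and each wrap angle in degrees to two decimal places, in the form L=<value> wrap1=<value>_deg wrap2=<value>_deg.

L=242.788 wrap1=222.80_deg wrap2=222.80_deg

crossed belt: β = asin((r1+r2)/C) = asin(27/74) = 21.3993°
wrap1 = wrap2 = π + 2β = 222.7985°
tangent length = C·cosβ = 68.8985
L = (r1+r2)·wrap + 2·C·cosβ = 27·3.8886 + 2·68.8985 = 242.7883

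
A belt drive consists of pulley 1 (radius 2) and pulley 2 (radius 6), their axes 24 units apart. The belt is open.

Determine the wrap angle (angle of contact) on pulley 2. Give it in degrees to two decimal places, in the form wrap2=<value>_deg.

wrap2=199.19_deg

open belt: β = asin((r2−r1)/C) = asin(4/24) = 9.5941°
wrap1 = π − 2β = 160.8119°
wrap2 = π + 2β = 199.1881°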